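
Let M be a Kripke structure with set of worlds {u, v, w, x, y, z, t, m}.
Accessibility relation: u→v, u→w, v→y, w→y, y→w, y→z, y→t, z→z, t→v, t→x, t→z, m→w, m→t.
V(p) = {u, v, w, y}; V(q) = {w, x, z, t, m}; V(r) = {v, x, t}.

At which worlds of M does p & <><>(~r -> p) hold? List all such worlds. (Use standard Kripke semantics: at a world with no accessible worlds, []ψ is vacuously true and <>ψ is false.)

Let φ = p & <><>(~r -> p). Evaluate φ at each world:
  u (successors {v, w}): φ is true.
  v (successors {y}): φ is true.
  w (successors {y}): φ is true.
  x (successors ∅): φ is false.
  y (successors {w, z, t}): φ is true.
  z (successors {z}): φ is false.
  t (successors {v, x, z}): φ is false.
  m (successors {w, t}): φ is false.
For instance, at u:
  At u: p is true, <><>(~r -> p) is true, so p & <><>(~r -> p) is true.
    At u: <><>(~r -> p) requires <>(~r -> p) at some successor in {v, w}.
      <>(~r -> p) holds at v, so <><>(~r -> p) is true at u.
Satisfying worlds: {u, v, w, y}

u, v, w, y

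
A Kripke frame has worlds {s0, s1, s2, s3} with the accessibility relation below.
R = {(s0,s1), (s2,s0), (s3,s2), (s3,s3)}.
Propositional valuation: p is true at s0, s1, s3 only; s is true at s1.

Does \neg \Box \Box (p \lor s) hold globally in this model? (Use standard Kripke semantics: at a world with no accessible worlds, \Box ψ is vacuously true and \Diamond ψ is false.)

Recall that \Box ψ holds at a world iff ψ holds at every accessible world, and \Diamond ψ holds iff ψ holds at some accessible world.
Let φ = \neg \Box \Box (p \lor s). Evaluate φ at each world:
  s0 (successors {s1}): φ is false.
  s1 (successors ∅): φ is false.
  s2 (successors {s0}): φ is false.
  s3 (successors {s2, s3}): φ is true.
Detail at s0 (counterexample):
  At s0: \Box \Box (p \lor s) is true, so \neg \Box \Box (p \lor s) is false.
    At s0: \Box \Box (p \lor s) requires \Box (p \lor s) at every successor {s1}.
      At s1: \Box (p \lor s) is true.
    So \Box \Box (p \lor s) is true at s0.

No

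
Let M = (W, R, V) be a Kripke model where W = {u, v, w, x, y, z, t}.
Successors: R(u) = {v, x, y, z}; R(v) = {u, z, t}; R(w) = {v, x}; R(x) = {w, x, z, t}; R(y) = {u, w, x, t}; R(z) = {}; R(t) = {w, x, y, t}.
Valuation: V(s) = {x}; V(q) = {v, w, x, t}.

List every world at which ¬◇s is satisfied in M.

v, z

Let φ = ¬◇s. Evaluate φ at each world:
  u (successors {v, x, y, z}): φ is false.
  v (successors {u, z, t}): φ is true.
  w (successors {v, x}): φ is false.
  x (successors {w, x, z, t}): φ is false.
  y (successors {u, w, x, t}): φ is false.
  z (successors ∅): φ is true.
  t (successors {w, x, y, t}): φ is false.
For instance, at u:
  At u: ◇s is true, so ¬◇s is false.
    At u: ◇s requires s at some successor in {v, x, y, z}.
      s holds at x, so ◇s is true at u.
Satisfying worlds: {v, z}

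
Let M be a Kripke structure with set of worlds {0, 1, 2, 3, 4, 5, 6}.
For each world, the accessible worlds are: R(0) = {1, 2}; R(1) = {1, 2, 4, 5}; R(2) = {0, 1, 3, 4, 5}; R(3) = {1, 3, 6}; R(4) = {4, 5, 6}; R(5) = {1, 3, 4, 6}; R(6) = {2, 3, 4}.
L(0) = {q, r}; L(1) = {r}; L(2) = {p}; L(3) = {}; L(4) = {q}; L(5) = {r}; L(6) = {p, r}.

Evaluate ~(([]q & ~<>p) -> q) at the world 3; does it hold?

At 3: ([]q & ~<>p) -> q is true, so ~(([]q & ~<>p) -> q) is false.
  At 3: []q & ~<>p is false, q is false, so ([]q & ~<>p) -> q is true.
    At 3: []q is false, ~<>p is false, so []q & ~<>p is false.
      At 3: []q requires q at every successor {1, 3, 6}.
        q fails at 1, so []q is false at 3.
      At 3: <>p is true, so ~<>p is false.

No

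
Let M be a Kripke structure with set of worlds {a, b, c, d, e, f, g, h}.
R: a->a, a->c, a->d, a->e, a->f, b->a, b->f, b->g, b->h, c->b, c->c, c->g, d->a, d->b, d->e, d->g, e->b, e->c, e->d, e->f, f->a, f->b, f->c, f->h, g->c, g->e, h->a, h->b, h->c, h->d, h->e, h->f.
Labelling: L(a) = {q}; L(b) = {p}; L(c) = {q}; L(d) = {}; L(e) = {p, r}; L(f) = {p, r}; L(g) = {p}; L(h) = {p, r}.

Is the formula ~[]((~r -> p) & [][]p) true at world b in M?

Yes

Recall that []ψ holds at a world iff ψ holds at every accessible world, and <>ψ holds iff ψ holds at some accessible world.
At b: []((~r -> p) & [][]p) is false, so ~[]((~r -> p) & [][]p) is true.
  At b: []((~r -> p) & [][]p) requires (~r -> p) & [][]p at every successor {a, f, g, h}.
    (~r -> p) & [][]p fails at a, so []((~r -> p) & [][]p) is false at b.
      At a: ~r -> p is false, [][]p is false, so (~r -> p) & [][]p is false.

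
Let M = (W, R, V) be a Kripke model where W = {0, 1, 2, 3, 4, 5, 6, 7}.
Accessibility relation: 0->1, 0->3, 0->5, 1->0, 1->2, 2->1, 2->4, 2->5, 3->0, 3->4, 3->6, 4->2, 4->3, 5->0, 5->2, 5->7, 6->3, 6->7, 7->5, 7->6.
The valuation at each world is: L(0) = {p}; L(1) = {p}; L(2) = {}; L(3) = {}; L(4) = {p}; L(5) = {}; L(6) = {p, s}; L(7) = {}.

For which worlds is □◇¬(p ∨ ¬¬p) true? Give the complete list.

1, 2, 3, 5, 7

Recall that □ψ holds at a world iff ψ holds at every accessible world, and ◇ψ holds iff ψ holds at some accessible world.
Let φ = □◇¬(p ∨ ¬¬p). Evaluate φ at each world:
  0 (successors {1, 3, 5}): φ is false.
  1 (successors {0, 2}): φ is true.
  2 (successors {1, 4, 5}): φ is true.
  3 (successors {0, 4, 6}): φ is true.
  4 (successors {2, 3}): φ is false.
  5 (successors {0, 2, 7}): φ is true.
  6 (successors {3, 7}): φ is false.
  7 (successors {5, 6}): φ is true.
For instance, at 6:
  At 6: □◇¬(p ∨ ¬¬p) requires ◇¬(p ∨ ¬¬p) at every successor {3, 7}.
    ◇¬(p ∨ ¬¬p) fails at 3, so □◇¬(p ∨ ¬¬p) is false at 6.
      At 3: ◇¬(p ∨ ¬¬p) requires ¬(p ∨ ¬¬p) at some successor in {0, 4, 6}.
        At 0: ¬(p ∨ ¬¬p) is false.
        At 4: ¬(p ∨ ¬¬p) is false.
        At 6: ¬(p ∨ ¬¬p) is false.
      So ◇¬(p ∨ ¬¬p) is false at 3.
Satisfying worlds: {1, 2, 3, 5, 7}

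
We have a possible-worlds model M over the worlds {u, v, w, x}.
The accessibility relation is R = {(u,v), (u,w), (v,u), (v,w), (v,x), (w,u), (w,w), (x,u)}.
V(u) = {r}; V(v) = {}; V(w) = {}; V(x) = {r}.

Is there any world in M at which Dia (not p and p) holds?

Let φ = Dia (not p and p). Evaluate φ at each world:
  u (successors {v, w}): φ is false.
  v (successors {u, w, x}): φ is false.
  w (successors {u, w}): φ is false.
  x (successors {u}): φ is false.
For instance, at x:
  At x: Dia (not p and p) requires not p and p at some successor in {u}.
    At u: not p and p is false.
  So Dia (not p and p) is false at x.

No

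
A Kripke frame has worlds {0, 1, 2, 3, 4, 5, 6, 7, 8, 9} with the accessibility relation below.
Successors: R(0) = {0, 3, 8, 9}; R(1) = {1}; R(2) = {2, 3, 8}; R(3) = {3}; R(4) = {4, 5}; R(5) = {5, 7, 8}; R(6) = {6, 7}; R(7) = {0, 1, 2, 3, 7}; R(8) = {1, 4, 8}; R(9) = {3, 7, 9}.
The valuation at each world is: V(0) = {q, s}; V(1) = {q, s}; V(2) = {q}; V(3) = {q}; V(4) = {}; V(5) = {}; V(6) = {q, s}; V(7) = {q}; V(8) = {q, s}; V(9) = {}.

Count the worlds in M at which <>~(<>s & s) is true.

9

Recall that <>ψ holds at a world iff ψ holds at some accessible world.
Let φ = <>~(<>s & s). Evaluate φ at each world:
  0 (successors {0, 3, 8, 9}): φ is true.
  1 (successors {1}): φ is false.
  2 (successors {2, 3, 8}): φ is true.
  3 (successors {3}): φ is true.
  4 (successors {4, 5}): φ is true.
  5 (successors {5, 7, 8}): φ is true.
  6 (successors {6, 7}): φ is true.
  7 (successors {0, 1, 2, 3, 7}): φ is true.
  8 (successors {1, 4, 8}): φ is true.
  9 (successors {3, 7, 9}): φ is true.
For instance, at 0:
  At 0: <>~(<>s & s) requires ~(<>s & s) at some successor in {0, 3, 8, 9}.
    ~(<>s & s) holds at 3, so <>~(<>s & s) is true at 0.
      At 3: <>s & s is false, so ~(<>s & s) is true.
Satisfying worlds: {0, 2, 3, 4, 5, 6, 7, 8, 9}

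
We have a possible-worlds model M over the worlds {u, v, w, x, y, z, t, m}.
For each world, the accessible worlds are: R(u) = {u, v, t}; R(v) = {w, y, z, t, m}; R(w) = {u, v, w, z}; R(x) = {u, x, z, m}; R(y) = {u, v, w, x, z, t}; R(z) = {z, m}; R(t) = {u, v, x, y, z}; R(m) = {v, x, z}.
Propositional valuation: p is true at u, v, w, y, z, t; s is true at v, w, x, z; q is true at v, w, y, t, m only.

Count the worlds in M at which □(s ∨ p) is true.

Let φ = □(s ∨ p). Evaluate φ at each world:
  u (successors {u, v, t}): φ is true.
  v (successors {w, y, z, t, m}): φ is false.
  w (successors {u, v, w, z}): φ is true.
  x (successors {u, x, z, m}): φ is false.
  y (successors {u, v, w, x, z, t}): φ is true.
  z (successors {z, m}): φ is false.
  t (successors {u, v, x, y, z}): φ is true.
  m (successors {v, x, z}): φ is true.
For instance, at m:
  At m: □(s ∨ p) requires s ∨ p at every successor {v, x, z}.
    At v: s ∨ p is true.
    At x: s ∨ p is true.
    At z: s ∨ p is true.
  So □(s ∨ p) is true at m.
Satisfying worlds: {u, w, y, t, m}

5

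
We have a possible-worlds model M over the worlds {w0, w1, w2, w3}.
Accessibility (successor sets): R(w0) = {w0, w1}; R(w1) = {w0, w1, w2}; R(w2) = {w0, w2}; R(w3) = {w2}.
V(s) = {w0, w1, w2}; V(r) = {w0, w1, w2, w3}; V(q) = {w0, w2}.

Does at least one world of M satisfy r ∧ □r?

Let φ = r ∧ □r. Evaluate φ at each world:
  w0 (successors {w0, w1}): φ is true.
  w1 (successors {w0, w1, w2}): φ is true.
  w2 (successors {w0, w2}): φ is true.
  w3 (successors {w2}): φ is true.
Detail at w0 (witness):
  At w0: r is true, □r is true, so r ∧ □r is true.
    At w0: □r requires r at every successor {w0, w1}.
      At w0: r is true.
      At w1: r is true.
    So □r is true at w0.

Yes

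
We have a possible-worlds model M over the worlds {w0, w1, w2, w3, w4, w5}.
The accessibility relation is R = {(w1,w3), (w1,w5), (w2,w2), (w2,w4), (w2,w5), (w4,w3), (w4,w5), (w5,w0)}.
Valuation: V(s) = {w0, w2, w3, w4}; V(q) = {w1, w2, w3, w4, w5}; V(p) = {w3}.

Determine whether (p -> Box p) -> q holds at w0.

No

At w0: p -> Box p is true, q is false, so (p -> Box p) -> q is false.
  At w0: p is false, Box p is true, so p -> Box p is true.
    At w0: no accessible worlds, so Box p holds vacuously.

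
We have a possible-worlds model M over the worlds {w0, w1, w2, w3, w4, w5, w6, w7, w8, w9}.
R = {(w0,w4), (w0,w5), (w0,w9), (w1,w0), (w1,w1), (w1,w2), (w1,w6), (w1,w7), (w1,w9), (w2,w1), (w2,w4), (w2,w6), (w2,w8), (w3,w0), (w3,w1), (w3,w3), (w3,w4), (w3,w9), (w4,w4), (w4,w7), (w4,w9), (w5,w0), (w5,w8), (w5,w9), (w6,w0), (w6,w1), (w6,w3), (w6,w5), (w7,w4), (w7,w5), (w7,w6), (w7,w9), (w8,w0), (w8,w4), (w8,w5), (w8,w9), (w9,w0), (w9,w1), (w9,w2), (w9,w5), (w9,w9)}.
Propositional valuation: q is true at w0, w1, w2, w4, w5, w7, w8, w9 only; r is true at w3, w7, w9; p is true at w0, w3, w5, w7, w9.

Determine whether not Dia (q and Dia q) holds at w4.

At w4: Dia (q and Dia q) is true, so not Dia (q and Dia q) is false.
  At w4: Dia (q and Dia q) requires q and Dia q at some successor in {w4, w7, w9}.
    q and Dia q holds at w4, so Dia (q and Dia q) is true at w4.
      At w4: q is true, Dia q is true, so q and Dia q is true.

No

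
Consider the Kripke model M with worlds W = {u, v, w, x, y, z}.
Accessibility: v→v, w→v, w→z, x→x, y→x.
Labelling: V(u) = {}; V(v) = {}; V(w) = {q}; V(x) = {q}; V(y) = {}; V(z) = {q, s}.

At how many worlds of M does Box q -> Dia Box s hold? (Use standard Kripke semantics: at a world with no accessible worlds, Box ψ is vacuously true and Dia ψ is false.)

Recall that Box ψ holds at a world iff ψ holds at every accessible world, and Dia ψ holds iff ψ holds at some accessible world.
Let φ = Box q -> Dia Box s. Evaluate φ at each world:
  u (successors ∅): φ is false.
  v (successors {v}): φ is true.
  w (successors {v, z}): φ is true.
  x (successors {x}): φ is false.
  y (successors {x}): φ is false.
  z (successors ∅): φ is false.
For instance, at v:
  At v: Box q is false, Dia Box s is false, so Box q -> Dia Box s is true.
    At v: Box q requires q at every successor {v}.
      q fails at v, so Box q is false at v.
    At v: Dia Box s requires Box s at some successor in {v}.
      At v: Box s is false.
    So Dia Box s is false at v.
Satisfying worlds: {v, w}

2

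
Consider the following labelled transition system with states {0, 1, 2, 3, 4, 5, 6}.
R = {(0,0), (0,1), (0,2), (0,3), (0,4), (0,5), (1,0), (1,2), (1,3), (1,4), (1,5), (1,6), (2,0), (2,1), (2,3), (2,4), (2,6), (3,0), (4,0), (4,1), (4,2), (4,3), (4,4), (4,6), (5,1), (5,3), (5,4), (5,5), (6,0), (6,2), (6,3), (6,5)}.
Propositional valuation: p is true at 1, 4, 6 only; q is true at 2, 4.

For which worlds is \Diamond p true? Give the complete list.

0, 1, 2, 4, 5

Recall that \Diamond ψ holds at a world iff ψ holds at some accessible world.
Let φ = \Diamond p. Evaluate φ at each world:
  0 (successors {0, 1, 2, 3, 4, 5}): φ is true.
  1 (successors {0, 2, 3, 4, 5, 6}): φ is true.
  2 (successors {0, 1, 3, 4, 6}): φ is true.
  3 (successors {0}): φ is false.
  4 (successors {0, 1, 2, 3, 4, 6}): φ is true.
  5 (successors {1, 3, 4, 5}): φ is true.
  6 (successors {0, 2, 3, 5}): φ is false.
For instance, at 2:
  At 2: \Diamond p requires p at some successor in {0, 1, 3, 4, 6}.
    p holds at 1, so \Diamond p is true at 2.
Satisfying worlds: {0, 1, 2, 4, 5}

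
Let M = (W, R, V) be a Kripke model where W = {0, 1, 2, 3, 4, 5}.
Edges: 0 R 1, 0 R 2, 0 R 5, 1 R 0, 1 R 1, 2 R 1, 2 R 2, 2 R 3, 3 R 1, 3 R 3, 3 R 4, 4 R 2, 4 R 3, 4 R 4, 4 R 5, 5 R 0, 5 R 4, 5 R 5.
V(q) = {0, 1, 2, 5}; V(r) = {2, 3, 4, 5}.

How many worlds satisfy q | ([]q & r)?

4

Let φ = q | ([]q & r). Evaluate φ at each world:
  0 (successors {1, 2, 5}): φ is true.
  1 (successors {0, 1}): φ is true.
  2 (successors {1, 2, 3}): φ is true.
  3 (successors {1, 3, 4}): φ is false.
  4 (successors {2, 3, 4, 5}): φ is false.
  5 (successors {0, 4, 5}): φ is true.
For instance, at 0:
  At 0: q is true, []q & r is false, so q | ([]q & r) is true.
    At 0: []q is true, r is false, so []q & r is false.
      At 0: []q requires q at every successor {1, 2, 5}.
        At 1: q is true.
        At 2: q is true.
        At 5: q is true.
      So []q is true at 0.
Satisfying worlds: {0, 1, 2, 5}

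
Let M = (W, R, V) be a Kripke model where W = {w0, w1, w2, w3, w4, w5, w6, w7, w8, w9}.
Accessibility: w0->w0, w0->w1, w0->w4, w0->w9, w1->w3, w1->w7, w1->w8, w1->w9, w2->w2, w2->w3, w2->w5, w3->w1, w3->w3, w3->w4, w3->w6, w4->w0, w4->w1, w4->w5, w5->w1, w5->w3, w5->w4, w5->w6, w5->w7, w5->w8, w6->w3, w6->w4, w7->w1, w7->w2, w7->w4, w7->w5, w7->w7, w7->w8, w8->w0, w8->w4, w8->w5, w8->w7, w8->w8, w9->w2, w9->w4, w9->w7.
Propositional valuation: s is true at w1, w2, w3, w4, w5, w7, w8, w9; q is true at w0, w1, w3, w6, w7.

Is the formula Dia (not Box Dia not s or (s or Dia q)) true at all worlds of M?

Let φ = Dia (not Box Dia not s or (s or Dia q)). Evaluate φ at each world:
  w0 (successors {w0, w1, w4, w9}): φ is true.
  w1 (successors {w3, w7, w8, w9}): φ is true.
  w2 (successors {w2, w3, w5}): φ is true.
  w3 (successors {w1, w3, w4, w6}): φ is true.
  w4 (successors {w0, w1, w5}): φ is true.
  w5 (successors {w1, w3, w4, w6, w7, w8}): φ is true.
  w6 (successors {w3, w4}): φ is true.
  w7 (successors {w1, w2, w4, w5, w7, w8}): φ is true.
  w8 (successors {w0, w4, w5, w7, w8}): φ is true.
  w9 (successors {w2, w4, w7}): φ is true.
For instance, at w5:
  At w5: Dia (not Box Dia not s or (s or Dia q)) requires not Box Dia not s or (s or Dia q) at some successor in {w1, w3, w4, w6, w7, w8}.
    not Box Dia not s or (s or Dia q) holds at w1, so Dia (not Box Dia not s or (s or Dia q)) is true at w5.
      At w1: not Box Dia not s is true, s or Dia q is true, so not Box Dia not s or (s or Dia q) is true.

Yes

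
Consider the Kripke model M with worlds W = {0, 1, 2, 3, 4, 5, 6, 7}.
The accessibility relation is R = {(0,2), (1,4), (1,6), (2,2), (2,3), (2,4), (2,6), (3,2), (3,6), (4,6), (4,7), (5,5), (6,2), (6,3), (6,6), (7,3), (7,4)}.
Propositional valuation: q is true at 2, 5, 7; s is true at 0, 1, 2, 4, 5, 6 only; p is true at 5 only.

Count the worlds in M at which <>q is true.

6

Let φ = <>q. Evaluate φ at each world:
  0 (successors {2}): φ is true.
  1 (successors {4, 6}): φ is false.
  2 (successors {2, 3, 4, 6}): φ is true.
  3 (successors {2, 6}): φ is true.
  4 (successors {6, 7}): φ is true.
  5 (successors {5}): φ is true.
  6 (successors {2, 3, 6}): φ is true.
  7 (successors {3, 4}): φ is false.
For instance, at 7:
  At 7: <>q requires q at some successor in {3, 4}.
    At 3: q is false.
    At 4: q is false.
  So <>q is false at 7.
Satisfying worlds: {0, 2, 3, 4, 5, 6}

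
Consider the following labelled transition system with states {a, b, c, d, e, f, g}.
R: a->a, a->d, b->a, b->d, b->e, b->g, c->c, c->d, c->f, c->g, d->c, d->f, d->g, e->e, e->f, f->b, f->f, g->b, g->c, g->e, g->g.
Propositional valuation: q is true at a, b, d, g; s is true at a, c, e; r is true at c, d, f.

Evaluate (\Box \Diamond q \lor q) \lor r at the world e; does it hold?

No

At e: \Box \Diamond q \lor q is false, r is false, so (\Box \Diamond q \lor q) \lor r is false.
  At e: \Box \Diamond q is false, q is false, so \Box \Diamond q \lor q is false.
    At e: \Box \Diamond q requires \Diamond q at every successor {e, f}.
      \Diamond q fails at e, so \Box \Diamond q is false at e.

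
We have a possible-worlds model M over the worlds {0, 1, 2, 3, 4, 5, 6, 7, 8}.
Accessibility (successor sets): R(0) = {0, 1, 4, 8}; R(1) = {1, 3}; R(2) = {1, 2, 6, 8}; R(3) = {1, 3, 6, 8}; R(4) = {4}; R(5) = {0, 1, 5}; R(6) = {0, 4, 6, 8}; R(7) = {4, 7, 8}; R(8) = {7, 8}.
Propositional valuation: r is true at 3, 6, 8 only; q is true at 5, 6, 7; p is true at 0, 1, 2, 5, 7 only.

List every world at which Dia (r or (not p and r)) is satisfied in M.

Let φ = Dia (r or (not p and r)). Evaluate φ at each world:
  0 (successors {0, 1, 4, 8}): φ is true.
  1 (successors {1, 3}): φ is true.
  2 (successors {1, 2, 6, 8}): φ is true.
  3 (successors {1, 3, 6, 8}): φ is true.
  4 (successors {4}): φ is false.
  5 (successors {0, 1, 5}): φ is false.
  6 (successors {0, 4, 6, 8}): φ is true.
  7 (successors {4, 7, 8}): φ is true.
  8 (successors {7, 8}): φ is true.
For instance, at 8:
  At 8: Dia (r or (not p and r)) requires r or (not p and r) at some successor in {7, 8}.
    r or (not p and r) holds at 8, so Dia (r or (not p and r)) is true at 8.
Satisfying worlds: {0, 1, 2, 3, 6, 7, 8}

0, 1, 2, 3, 6, 7, 8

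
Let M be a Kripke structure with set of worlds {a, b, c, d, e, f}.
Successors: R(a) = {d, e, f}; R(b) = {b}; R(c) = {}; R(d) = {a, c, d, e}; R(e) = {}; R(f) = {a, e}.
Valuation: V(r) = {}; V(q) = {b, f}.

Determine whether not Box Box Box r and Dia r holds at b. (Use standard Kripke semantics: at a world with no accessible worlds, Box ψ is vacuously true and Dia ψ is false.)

No

At b: not Box Box Box r is true, Dia r is false, so not Box Box Box r and Dia r is false.
  At b: Box Box Box r is false, so not Box Box Box r is true.
    At b: Box Box Box r requires Box Box r at every successor {b}.
      Box Box r fails at b, so Box Box Box r is false at b.
  At b: Dia r requires r at some successor in {b}.
    At b: r is false.
  So Dia r is false at b.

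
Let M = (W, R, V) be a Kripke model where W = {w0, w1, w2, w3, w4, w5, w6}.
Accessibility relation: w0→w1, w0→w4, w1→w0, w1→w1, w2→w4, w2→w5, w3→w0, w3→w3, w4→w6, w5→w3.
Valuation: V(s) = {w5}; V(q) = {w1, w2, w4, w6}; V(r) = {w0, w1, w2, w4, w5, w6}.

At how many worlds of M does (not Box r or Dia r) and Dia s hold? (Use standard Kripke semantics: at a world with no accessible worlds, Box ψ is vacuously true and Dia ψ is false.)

1

Let φ = (not Box r or Dia r) and Dia s. Evaluate φ at each world:
  w0 (successors {w1, w4}): φ is false.
  w1 (successors {w0, w1}): φ is false.
  w2 (successors {w4, w5}): φ is true.
  w3 (successors {w0, w3}): φ is false.
  w4 (successors {w6}): φ is false.
  w5 (successors {w3}): φ is false.
  w6 (successors ∅): φ is false.
For instance, at w1:
  At w1: not Box r or Dia r is true, Dia s is false, so (not Box r or Dia r) and Dia s is false.
    At w1: not Box r is false, Dia r is true, so not Box r or Dia r is true.
      At w1: Box r is true, so not Box r is false.
      At w1: Dia r requires r at some successor in {w0, w1}.
        r holds at w0, so Dia r is true at w1.
    At w1: Dia s requires s at some successor in {w0, w1}.
      At w0: s is false.
      At w1: s is false.
    So Dia s is false at w1.
Satisfying worlds: {w2}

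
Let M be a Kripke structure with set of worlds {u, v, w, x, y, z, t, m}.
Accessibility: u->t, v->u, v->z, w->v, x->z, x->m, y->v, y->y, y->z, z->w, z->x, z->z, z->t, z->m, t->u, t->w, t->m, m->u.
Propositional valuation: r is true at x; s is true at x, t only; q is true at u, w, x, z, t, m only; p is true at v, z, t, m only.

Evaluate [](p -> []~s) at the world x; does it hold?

At x: [](p -> []~s) requires p -> []~s at every successor {z, m}.
  p -> []~s fails at z, so [](p -> []~s) is false at x.
    At z: p is true, []~s is false, so p -> []~s is false.
      At z: []~s requires ~s at every successor {w, x, z, t, m}.
        ~s fails at x, so []~s is false at z.

No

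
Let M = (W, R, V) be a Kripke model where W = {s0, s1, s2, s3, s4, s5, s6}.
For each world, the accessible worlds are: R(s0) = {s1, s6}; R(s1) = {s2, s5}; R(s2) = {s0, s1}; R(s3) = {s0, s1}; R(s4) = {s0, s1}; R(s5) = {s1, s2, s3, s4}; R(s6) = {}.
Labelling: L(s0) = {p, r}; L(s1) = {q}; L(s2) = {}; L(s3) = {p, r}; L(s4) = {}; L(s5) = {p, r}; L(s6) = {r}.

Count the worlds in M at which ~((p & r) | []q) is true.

Let φ = ~((p & r) | []q). Evaluate φ at each world:
  s0 (successors {s1, s6}): φ is false.
  s1 (successors {s2, s5}): φ is true.
  s2 (successors {s0, s1}): φ is true.
  s3 (successors {s0, s1}): φ is false.
  s4 (successors {s0, s1}): φ is true.
  s5 (successors {s1, s2, s3, s4}): φ is false.
  s6 (successors ∅): φ is false.
For instance, at s0:
  At s0: (p & r) | []q is true, so ~((p & r) | []q) is false.
    At s0: p & r is true, []q is false, so (p & r) | []q is true.
      At s0: []q requires q at every successor {s1, s6}.
        q fails at s6, so []q is false at s0.
Satisfying worlds: {s1, s2, s4}

3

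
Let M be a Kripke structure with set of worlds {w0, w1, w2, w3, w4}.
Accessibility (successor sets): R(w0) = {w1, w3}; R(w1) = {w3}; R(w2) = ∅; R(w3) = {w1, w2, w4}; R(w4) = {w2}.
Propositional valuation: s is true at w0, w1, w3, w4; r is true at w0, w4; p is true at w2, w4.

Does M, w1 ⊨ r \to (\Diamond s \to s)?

At w1: r is false, \Diamond s \to s is true, so r \to (\Diamond s \to s) is true.
  At w1: \Diamond s is true, s is true, so \Diamond s \to s is true.
    At w1: \Diamond s requires s at some successor in {w3}.
      s holds at w3, so \Diamond s is true at w1.

Yes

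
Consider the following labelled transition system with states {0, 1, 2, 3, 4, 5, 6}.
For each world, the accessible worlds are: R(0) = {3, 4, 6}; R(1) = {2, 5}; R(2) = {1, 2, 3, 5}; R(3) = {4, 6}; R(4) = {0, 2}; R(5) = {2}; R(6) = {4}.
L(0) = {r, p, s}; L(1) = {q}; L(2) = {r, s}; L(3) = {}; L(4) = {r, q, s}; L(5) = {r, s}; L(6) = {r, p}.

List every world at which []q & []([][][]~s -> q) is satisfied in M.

Recall that []ψ holds at a world iff ψ holds at every accessible world, and <>ψ holds iff ψ holds at some accessible world.
Let φ = []q & []([][][]~s -> q). Evaluate φ at each world:
  0 (successors {3, 4, 6}): φ is false.
  1 (successors {2, 5}): φ is false.
  2 (successors {1, 2, 3, 5}): φ is false.
  3 (successors {4, 6}): φ is false.
  4 (successors {0, 2}): φ is false.
  5 (successors {2}): φ is false.
  6 (successors {4}): φ is true.
For instance, at 5:
  At 5: []q is false, []([][][]~s -> q) is true, so []q & []([][][]~s -> q) is false.
    At 5: []q requires q at every successor {2}.
      q fails at 2, so []q is false at 5.
    At 5: []([][][]~s -> q) requires [][][]~s -> q at every successor {2}.
      At 2: [][][]~s -> q is true.
    So []([][][]~s -> q) is true at 5.
Satisfying worlds: {6}

6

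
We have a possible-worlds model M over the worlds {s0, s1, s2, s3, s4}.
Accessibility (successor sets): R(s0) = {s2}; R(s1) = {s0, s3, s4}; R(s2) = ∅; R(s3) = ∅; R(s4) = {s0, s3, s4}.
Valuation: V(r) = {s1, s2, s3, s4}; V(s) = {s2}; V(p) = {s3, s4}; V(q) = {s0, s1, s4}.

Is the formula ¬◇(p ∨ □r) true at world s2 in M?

At s2: ◇(p ∨ □r) is false, so ¬◇(p ∨ □r) is true.
  At s2: no accessible worlds, so ◇(p ∨ □r) is false.

Yes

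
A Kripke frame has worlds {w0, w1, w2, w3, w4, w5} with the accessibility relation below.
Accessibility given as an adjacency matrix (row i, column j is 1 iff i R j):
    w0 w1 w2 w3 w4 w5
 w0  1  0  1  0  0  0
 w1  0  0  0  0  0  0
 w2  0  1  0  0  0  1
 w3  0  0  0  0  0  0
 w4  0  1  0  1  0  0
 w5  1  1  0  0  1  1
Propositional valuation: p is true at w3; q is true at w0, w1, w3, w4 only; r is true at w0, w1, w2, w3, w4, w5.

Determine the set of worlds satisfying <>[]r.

Let φ = <>[]r. Evaluate φ at each world:
  w0 (successors {w0, w2}): φ is true.
  w1 (successors ∅): φ is false.
  w2 (successors {w1, w5}): φ is true.
  w3 (successors ∅): φ is false.
  w4 (successors {w1, w3}): φ is true.
  w5 (successors {w0, w1, w4, w5}): φ is true.
For instance, at w0:
  At w0: <>[]r requires []r at some successor in {w0, w2}.
    []r holds at w0, so <>[]r is true at w0.
      At w0: []r requires r at every successor {w0, w2}.
        At w0: r is true.
        At w2: r is true.
      So []r is true at w0.
Satisfying worlds: {w0, w2, w4, w5}

w0, w2, w4, w5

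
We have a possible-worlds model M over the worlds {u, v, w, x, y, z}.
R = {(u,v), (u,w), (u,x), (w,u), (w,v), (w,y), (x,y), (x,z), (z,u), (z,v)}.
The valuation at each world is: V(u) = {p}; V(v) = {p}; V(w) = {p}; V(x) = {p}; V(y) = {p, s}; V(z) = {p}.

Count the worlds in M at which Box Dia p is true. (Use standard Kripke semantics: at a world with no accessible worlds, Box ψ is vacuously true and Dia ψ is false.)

Recall that Box ψ holds at a world iff ψ holds at every accessible world, and Dia ψ holds iff ψ holds at some accessible world.
Let φ = Box Dia p. Evaluate φ at each world:
  u (successors {v, w, x}): φ is false.
  v (successors ∅): φ is true.
  w (successors {u, v, y}): φ is false.
  x (successors {y, z}): φ is false.
  y (successors ∅): φ is true.
  z (successors {u, v}): φ is false.
For instance, at z:
  At z: Box Dia p requires Dia p at every successor {u, v}.
    Dia p fails at v, so Box Dia p is false at z.
      At v: no accessible worlds, so Dia p is false.
Satisfying worlds: {v, y}

2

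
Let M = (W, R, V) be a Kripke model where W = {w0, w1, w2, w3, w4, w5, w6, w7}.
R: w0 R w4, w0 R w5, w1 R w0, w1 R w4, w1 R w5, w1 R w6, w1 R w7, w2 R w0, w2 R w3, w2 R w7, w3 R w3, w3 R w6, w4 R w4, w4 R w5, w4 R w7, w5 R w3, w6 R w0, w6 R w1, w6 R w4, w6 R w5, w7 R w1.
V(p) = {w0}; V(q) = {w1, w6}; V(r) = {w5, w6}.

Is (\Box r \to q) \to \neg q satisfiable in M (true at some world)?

Let φ = (\Box r \to q) \to \neg q. Evaluate φ at each world:
  w0 (successors {w4, w5}): φ is true.
  w1 (successors {w0, w4, w5, w6, w7}): φ is false.
  w2 (successors {w0, w3, w7}): φ is true.
  w3 (successors {w3, w6}): φ is true.
  w4 (successors {w4, w5, w7}): φ is true.
  w5 (successors {w3}): φ is true.
  w6 (successors {w0, w1, w4, w5}): φ is false.
  w7 (successors {w1}): φ is true.
Detail at w0 (witness):
  At w0: \Box r \to q is true, \neg q is true, so (\Box r \to q) \to \neg q is true.
    At w0: \Box r is false, q is false, so \Box r \to q is true.
      At w0: \Box r requires r at every successor {w4, w5}.
        r fails at w4, so \Box r is false at w0.

Yes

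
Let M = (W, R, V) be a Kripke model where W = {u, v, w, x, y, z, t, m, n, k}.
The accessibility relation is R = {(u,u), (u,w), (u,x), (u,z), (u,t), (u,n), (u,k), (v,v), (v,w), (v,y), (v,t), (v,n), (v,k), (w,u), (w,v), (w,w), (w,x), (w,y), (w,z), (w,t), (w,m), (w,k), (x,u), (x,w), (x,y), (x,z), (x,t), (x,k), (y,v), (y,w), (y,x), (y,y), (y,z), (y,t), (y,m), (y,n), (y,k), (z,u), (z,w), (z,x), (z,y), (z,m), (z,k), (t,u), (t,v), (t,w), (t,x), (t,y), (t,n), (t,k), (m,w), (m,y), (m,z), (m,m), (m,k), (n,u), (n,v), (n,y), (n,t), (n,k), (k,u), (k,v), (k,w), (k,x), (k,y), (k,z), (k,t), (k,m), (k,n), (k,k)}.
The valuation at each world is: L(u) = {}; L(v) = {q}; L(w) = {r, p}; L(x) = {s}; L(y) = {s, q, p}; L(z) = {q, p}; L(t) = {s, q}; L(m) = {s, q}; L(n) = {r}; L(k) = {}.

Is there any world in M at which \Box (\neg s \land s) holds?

No

Let φ = \Box (\neg s \land s). Evaluate φ at each world:
  u (successors {u, w, x, z, t, n, k}): φ is false.
  v (successors {v, w, y, t, n, k}): φ is false.
  w (successors {u, v, w, x, y, z, t, m, k}): φ is false.
  x (successors {u, w, y, z, t, k}): φ is false.
  y (successors {v, w, x, y, z, t, m, n, k}): φ is false.
  z (successors {u, w, x, y, m, k}): φ is false.
  t (successors {u, v, w, x, y, n, k}): φ is false.
  m (successors {w, y, z, m, k}): φ is false.
  n (successors {u, v, y, t, k}): φ is false.
  k (successors {u, v, w, x, y, z, t, m, n, k}): φ is false.
For instance, at x:
  At x: \Box (\neg s \land s) requires \neg s \land s at every successor {u, w, y, z, t, k}.
    \neg s \land s fails at u, so \Box (\neg s \land s) is false at x.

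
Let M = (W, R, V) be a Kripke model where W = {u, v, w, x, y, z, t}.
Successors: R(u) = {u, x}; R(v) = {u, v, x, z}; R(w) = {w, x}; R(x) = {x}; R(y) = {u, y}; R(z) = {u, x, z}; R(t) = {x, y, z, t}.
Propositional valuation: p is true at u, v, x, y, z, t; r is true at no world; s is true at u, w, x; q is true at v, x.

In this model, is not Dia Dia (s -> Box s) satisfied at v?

At v: Dia Dia (s -> Box s) is true, so not Dia Dia (s -> Box s) is false.
  At v: Dia Dia (s -> Box s) requires Dia (s -> Box s) at some successor in {u, v, x, z}.
    Dia (s -> Box s) holds at u, so Dia Dia (s -> Box s) is true at v.
      At u: Dia (s -> Box s) requires s -> Box s at some successor in {u, x}.
        s -> Box s holds at u, so Dia (s -> Box s) is true at u.

No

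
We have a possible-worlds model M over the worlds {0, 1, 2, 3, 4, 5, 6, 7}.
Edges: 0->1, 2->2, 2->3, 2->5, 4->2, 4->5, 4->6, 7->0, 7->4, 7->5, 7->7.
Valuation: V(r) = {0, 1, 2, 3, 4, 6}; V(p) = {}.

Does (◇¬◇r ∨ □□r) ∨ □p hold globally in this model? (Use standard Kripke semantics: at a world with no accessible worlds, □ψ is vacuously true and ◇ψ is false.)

Yes

Let φ = (◇¬◇r ∨ □□r) ∨ □p. Evaluate φ at each world:
  0 (successors {1}): φ is true.
  1 (successors ∅): φ is true.
  2 (successors {2, 3, 5}): φ is true.
  3 (successors ∅): φ is true.
  4 (successors {2, 5, 6}): φ is true.
  5 (successors ∅): φ is true.
  6 (successors ∅): φ is true.
  7 (successors {0, 4, 5, 7}): φ is true.
For instance, at 2:
  At 2: ◇¬◇r ∨ □□r is true, □p is false, so (◇¬◇r ∨ □□r) ∨ □p is true.
    At 2: ◇¬◇r is true, □□r is false, so ◇¬◇r ∨ □□r is true.
      At 2: ◇¬◇r requires ¬◇r at some successor in {2, 3, 5}.
        ¬◇r holds at 3, so ◇¬◇r is true at 2.
      At 2: □□r requires □r at every successor {2, 3, 5}.
        □r fails at 2, so □□r is false at 2.
    At 2: □p requires p at every successor {2, 3, 5}.
      p fails at 2, so □p is false at 2.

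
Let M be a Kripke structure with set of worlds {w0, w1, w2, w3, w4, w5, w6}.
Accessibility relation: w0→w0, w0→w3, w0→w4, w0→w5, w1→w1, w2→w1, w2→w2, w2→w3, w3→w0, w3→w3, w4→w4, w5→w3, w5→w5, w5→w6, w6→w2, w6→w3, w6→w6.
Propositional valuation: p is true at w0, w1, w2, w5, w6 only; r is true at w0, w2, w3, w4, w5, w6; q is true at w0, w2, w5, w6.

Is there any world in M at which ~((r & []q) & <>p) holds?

Let φ = ~((r & []q) & <>p). Evaluate φ at each world:
  w0 (successors {w0, w3, w4, w5}): φ is true.
  w1 (successors {w1}): φ is true.
  w2 (successors {w1, w2, w3}): φ is true.
  w3 (successors {w0, w3}): φ is true.
  w4 (successors {w4}): φ is true.
  w5 (successors {w3, w5, w6}): φ is true.
  w6 (successors {w2, w3, w6}): φ is true.
Detail at w0 (witness):
  At w0: (r & []q) & <>p is false, so ~((r & []q) & <>p) is true.
    At w0: r & []q is false, <>p is true, so (r & []q) & <>p is false.
      At w0: r is true, []q is false, so r & []q is false.
      At w0: <>p requires p at some successor in {w0, w3, w4, w5}.
        p holds at w0, so <>p is true at w0.

Yes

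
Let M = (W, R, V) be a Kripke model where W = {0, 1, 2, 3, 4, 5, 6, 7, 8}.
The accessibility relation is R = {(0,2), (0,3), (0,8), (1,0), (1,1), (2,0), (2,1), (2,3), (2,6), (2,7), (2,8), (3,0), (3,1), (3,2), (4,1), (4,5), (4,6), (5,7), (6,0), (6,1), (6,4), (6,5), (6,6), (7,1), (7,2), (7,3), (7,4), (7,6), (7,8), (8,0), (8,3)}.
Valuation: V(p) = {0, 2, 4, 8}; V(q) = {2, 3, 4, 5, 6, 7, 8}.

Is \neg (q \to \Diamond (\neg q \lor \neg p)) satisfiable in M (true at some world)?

No

Recall that \Diamond ψ holds at a world iff ψ holds at some accessible world.
Let φ = \neg (q \to \Diamond (\neg q \lor \neg p)). Evaluate φ at each world:
  0 (successors {2, 3, 8}): φ is false.
  1 (successors {0, 1}): φ is false.
  2 (successors {0, 1, 3, 6, 7, 8}): φ is false.
  3 (successors {0, 1, 2}): φ is false.
  4 (successors {1, 5, 6}): φ is false.
  5 (successors {7}): φ is false.
  6 (successors {0, 1, 4, 5, 6}): φ is false.
  7 (successors {1, 2, 3, 4, 6, 8}): φ is false.
  8 (successors {0, 3}): φ is false.
For instance, at 2:
  At 2: q \to \Diamond (\neg q \lor \neg p) is true, so \neg (q \to \Diamond (\neg q \lor \neg p)) is false.
    At 2: q is true, \Diamond (\neg q \lor \neg p) is true, so q \to \Diamond (\neg q \lor \neg p) is true.
      At 2: \Diamond (\neg q \lor \neg p) requires \neg q \lor \neg p at some successor in {0, 1, 3, 6, 7, 8}.
        \neg q \lor \neg p holds at 0, so \Diamond (\neg q \lor \neg p) is true at 2.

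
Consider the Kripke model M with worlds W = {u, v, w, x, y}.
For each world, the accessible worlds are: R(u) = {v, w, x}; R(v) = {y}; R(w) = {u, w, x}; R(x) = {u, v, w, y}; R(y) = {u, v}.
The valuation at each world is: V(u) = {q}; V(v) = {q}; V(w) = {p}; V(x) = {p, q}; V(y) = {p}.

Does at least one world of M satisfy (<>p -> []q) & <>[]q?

No

Let φ = (<>p -> []q) & <>[]q. Evaluate φ at each world:
  u (successors {v, w, x}): φ is false.
  v (successors {y}): φ is false.
  w (successors {u, w, x}): φ is false.
  x (successors {u, v, w, y}): φ is false.
  y (successors {u, v}): φ is false.
For instance, at u:
  At u: <>p -> []q is false, <>[]q is false, so (<>p -> []q) & <>[]q is false.
    At u: <>p is true, []q is false, so <>p -> []q is false.
      At u: <>p requires p at some successor in {v, w, x}.
        p holds at w, so <>p is true at u.
      At u: []q requires q at every successor {v, w, x}.
        q fails at w, so []q is false at u.
    At u: <>[]q requires []q at some successor in {v, w, x}.
      At v: []q is false.
      At w: []q is false.
      At x: []q is false.
    So <>[]q is false at u.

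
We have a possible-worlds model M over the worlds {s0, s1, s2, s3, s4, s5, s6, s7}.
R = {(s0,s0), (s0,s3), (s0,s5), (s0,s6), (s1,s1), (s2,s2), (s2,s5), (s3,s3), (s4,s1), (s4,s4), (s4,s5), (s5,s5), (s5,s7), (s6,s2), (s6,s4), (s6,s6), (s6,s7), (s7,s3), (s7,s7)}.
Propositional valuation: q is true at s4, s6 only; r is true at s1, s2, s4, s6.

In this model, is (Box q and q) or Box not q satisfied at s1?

Yes

At s1: Box q and q is false, Box not q is true, so (Box q and q) or Box not q is true.
  At s1: Box q is false, q is false, so Box q and q is false.
    At s1: Box q requires q at every successor {s1}.
      q fails at s1, so Box q is false at s1.
  At s1: Box not q requires not q at every successor {s1}.
    At s1: not q is true.
  So Box not q is true at s1.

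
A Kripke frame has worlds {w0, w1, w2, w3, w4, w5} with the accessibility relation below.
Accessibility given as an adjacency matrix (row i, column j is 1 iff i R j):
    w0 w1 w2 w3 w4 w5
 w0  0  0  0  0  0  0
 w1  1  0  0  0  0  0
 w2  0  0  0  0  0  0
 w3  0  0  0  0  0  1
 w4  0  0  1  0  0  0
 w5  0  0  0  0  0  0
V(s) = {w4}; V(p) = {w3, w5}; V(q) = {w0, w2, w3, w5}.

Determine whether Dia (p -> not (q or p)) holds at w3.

At w3: Dia (p -> not (q or p)) requires p -> not (q or p) at some successor in {w5}.
  At w5: p -> not (q or p) is false.
So Dia (p -> not (q or p)) is false at w3.

No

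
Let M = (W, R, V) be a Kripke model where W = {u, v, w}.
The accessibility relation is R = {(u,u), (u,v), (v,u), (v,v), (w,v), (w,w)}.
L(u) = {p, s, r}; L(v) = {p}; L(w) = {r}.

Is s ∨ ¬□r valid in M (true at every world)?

Let φ = s ∨ ¬□r. Evaluate φ at each world:
  u (successors {u, v}): φ is true.
  v (successors {u, v}): φ is true.
  w (successors {v, w}): φ is true.
For instance, at v:
  At v: s is false, ¬□r is true, so s ∨ ¬□r is true.
    At v: □r is false, so ¬□r is true.
      At v: □r requires r at every successor {u, v}.
        r fails at v, so □r is false at v.

Yes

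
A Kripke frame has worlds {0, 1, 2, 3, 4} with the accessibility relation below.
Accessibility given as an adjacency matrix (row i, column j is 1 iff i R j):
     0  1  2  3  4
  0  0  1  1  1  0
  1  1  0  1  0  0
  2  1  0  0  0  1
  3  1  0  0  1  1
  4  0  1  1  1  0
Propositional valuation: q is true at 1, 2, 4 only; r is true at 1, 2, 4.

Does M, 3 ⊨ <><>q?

At 3: <><>q requires <>q at some successor in {0, 3, 4}.
  <>q holds at 0, so <><>q is true at 3.
    At 0: <>q requires q at some successor in {1, 2, 3}.
      q holds at 1, so <>q is true at 0.

Yes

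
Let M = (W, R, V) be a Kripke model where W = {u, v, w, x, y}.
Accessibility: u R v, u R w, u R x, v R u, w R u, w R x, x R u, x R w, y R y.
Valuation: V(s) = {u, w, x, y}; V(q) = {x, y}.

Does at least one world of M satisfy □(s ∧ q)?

Yes

Let φ = □(s ∧ q). Evaluate φ at each world:
  u (successors {v, w, x}): φ is false.
  v (successors {u}): φ is false.
  w (successors {u, x}): φ is false.
  x (successors {u, w}): φ is false.
  y (successors {y}): φ is true.
Detail at y (witness):
  At y: □(s ∧ q) requires s ∧ q at every successor {y}.
    At y: s ∧ q is true.
  So □(s ∧ q) is true at y.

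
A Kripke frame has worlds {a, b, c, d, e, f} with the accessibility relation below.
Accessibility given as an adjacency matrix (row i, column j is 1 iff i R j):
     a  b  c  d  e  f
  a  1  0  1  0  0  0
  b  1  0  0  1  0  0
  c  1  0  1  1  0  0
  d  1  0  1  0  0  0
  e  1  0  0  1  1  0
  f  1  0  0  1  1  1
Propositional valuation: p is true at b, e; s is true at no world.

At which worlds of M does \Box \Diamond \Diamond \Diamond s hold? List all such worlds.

none

Let φ = \Box \Diamond \Diamond \Diamond s. Evaluate φ at each world:
  a (successors {a, c}): φ is false.
  b (successors {a, d}): φ is false.
  c (successors {a, c, d}): φ is false.
  d (successors {a, c}): φ is false.
  e (successors {a, d, e}): φ is false.
  f (successors {a, d, e, f}): φ is false.
For instance, at b:
  At b: \Box \Diamond \Diamond \Diamond s requires \Diamond \Diamond \Diamond s at every successor {a, d}.
    \Diamond \Diamond \Diamond s fails at a, so \Box \Diamond \Diamond \Diamond s is false at b.
      At a: \Diamond \Diamond \Diamond s requires \Diamond \Diamond s at some successor in {a, c}.
        At a: \Diamond \Diamond s is false.
        At c: \Diamond \Diamond s is false.
      So \Diamond \Diamond \Diamond s is false at a.
Satisfying worlds: none.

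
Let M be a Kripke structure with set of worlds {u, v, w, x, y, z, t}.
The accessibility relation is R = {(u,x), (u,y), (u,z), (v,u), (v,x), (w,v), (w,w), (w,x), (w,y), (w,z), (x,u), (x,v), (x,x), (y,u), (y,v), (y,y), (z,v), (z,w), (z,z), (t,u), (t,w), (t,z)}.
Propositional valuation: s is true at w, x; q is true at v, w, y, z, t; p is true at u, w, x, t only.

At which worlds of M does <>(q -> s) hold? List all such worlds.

Let φ = <>(q -> s). Evaluate φ at each world:
  u (successors {x, y, z}): φ is true.
  v (successors {u, x}): φ is true.
  w (successors {v, w, x, y, z}): φ is true.
  x (successors {u, v, x}): φ is true.
  y (successors {u, v, y}): φ is true.
  z (successors {v, w, z}): φ is true.
  t (successors {u, w, z}): φ is true.
For instance, at y:
  At y: <>(q -> s) requires q -> s at some successor in {u, v, y}.
    q -> s holds at u, so <>(q -> s) is true at y.
Satisfying worlds: {u, v, w, x, y, z, t}

u, v, w, x, y, z, t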